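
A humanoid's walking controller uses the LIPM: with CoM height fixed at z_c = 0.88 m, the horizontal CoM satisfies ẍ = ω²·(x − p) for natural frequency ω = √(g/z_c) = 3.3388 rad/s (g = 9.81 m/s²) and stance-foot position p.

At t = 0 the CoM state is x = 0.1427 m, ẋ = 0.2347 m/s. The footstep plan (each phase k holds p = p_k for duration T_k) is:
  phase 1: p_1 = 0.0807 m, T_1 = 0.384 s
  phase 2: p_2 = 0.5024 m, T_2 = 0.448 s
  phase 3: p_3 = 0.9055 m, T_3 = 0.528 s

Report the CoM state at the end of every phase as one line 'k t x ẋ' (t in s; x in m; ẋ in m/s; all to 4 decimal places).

1 0.3840 0.3180 0.7998
2 0.8320 0.5779 0.5692
3 1.3600 0.4048 -1.3864

phase 1: p=0.0807, T=0.384, ωT=1.282099, cosh=1.940826, sinh=1.663372; start (x,ẋ)=(0.142700, 0.234700) → end (x,ẋ)=(0.317957, 0.799839)
phase 2: p=0.5024, T=0.448, ωT=1.495782, cosh=2.343450, sinh=2.119377; start (x,ẋ)=(0.317957, 0.799839) → end (x,ẋ)=(0.577884, 0.569235)
phase 3: p=0.9055, T=0.528, ωT=1.762886, cosh=3.000394, sinh=2.828845; start (x,ẋ)=(0.577884, 0.569235) → end (x,ẋ)=(0.404814, -1.386390)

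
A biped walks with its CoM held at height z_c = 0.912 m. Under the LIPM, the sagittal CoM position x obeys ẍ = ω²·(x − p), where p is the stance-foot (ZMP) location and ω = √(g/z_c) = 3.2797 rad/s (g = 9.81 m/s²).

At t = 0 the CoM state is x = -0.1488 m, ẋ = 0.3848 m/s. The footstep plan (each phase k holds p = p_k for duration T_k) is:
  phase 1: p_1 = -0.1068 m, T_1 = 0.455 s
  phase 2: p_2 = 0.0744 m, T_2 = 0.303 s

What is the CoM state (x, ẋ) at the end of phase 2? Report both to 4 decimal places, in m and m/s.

x = 0.2420, ẋ = 0.8130

phase 1: p=-0.1068, T=0.455, ωT=1.492264, cosh=2.336007, sinh=2.111144; start (x,ẋ)=(-0.148800, 0.384800) → end (x,ẋ)=(0.042784, 0.608091)
phase 2: p=0.0744, T=0.303, ωT=0.993749, cosh=1.535765, sinh=1.165578; start (x,ẋ)=(0.042784, 0.608091) → end (x,ẋ)=(0.241955, 0.813023)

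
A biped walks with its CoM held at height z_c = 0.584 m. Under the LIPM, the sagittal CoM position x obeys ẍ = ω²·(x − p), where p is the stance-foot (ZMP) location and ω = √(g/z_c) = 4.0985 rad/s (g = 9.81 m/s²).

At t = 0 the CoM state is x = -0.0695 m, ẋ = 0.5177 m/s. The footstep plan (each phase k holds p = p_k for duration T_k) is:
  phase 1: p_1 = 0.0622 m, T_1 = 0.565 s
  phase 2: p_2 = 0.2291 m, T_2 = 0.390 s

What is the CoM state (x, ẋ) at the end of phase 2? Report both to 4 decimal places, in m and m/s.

x = -0.3379, ẋ = -2.1646

phase 1: p=0.0622, T=0.565, ωT=2.315652, cosh=5.115117, sinh=5.016415; start (x,ẋ)=(-0.069500, 0.517700) → end (x,ẋ)=(0.022185, -0.059627)
phase 2: p=0.2291, T=0.390, ωT=1.598415, cosh=2.573702, sinh=2.371486; start (x,ẋ)=(0.022185, -0.059627) → end (x,ẋ)=(-0.337939, -2.164578)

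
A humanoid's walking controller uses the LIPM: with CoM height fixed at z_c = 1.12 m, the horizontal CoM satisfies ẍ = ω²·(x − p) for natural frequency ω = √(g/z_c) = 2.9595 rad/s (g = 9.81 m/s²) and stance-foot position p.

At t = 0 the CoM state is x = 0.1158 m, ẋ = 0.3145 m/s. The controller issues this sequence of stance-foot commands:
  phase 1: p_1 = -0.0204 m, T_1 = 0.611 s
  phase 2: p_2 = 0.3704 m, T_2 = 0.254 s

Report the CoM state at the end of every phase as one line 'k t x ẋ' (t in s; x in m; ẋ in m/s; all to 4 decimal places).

1 0.6110 0.7216 2.1813
2 0.8650 1.4333 3.6841

phase 1: p=-0.0204, T=0.611, ωT=1.808254, cosh=3.131865, sinh=2.967925; start (x,ẋ)=(0.115800, 0.314500) → end (x,ẋ)=(0.721555, 2.181295)
phase 2: p=0.3704, T=0.254, ωT=0.751713, cosh=1.296094, sinh=0.824536; start (x,ẋ)=(0.721555, 2.181295) → end (x,ẋ)=(1.433253, 3.684057)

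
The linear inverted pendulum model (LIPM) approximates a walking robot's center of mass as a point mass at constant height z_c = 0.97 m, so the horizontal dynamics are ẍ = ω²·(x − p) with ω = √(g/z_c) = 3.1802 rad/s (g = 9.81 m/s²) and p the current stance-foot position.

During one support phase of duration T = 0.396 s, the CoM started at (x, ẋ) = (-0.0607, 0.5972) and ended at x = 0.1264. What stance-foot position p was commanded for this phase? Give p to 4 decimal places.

p = 0.0689

ωT = 3.1802·0.396 = 1.259359; cosh(ωT) = 1.903499, sinh(ωT) = 1.619664
x(T) = p + (x₀−p)·cosh(ωT) + (ẋ₀/ω)·sinh(ωT) ⇒ p·(1 − cosh) = x(T) − x₀·cosh − (ẋ₀/ω)·sinh
numerator   = 0.1264 − (-0.0607)·1.903499 − (0.5972/3.1802)·1.619664 = -0.062209
denominator = 1 − 1.903499 = -0.903499
p = -0.062209 / -0.903499 = 0.0689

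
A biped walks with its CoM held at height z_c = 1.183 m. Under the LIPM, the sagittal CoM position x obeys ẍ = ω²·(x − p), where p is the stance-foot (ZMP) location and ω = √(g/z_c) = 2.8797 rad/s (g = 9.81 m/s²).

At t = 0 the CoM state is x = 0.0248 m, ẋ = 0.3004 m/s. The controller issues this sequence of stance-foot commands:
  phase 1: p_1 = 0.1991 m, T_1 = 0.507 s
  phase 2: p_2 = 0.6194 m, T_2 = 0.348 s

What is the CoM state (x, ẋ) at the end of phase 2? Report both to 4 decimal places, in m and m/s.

phase 1: p=0.1991, T=0.507, ωT=1.460008, cosh=2.269114, sinh=2.036880; start (x,ẋ)=(0.024800, 0.300400) → end (x,ẋ)=(0.016073, -0.340733)
phase 2: p=0.6194, T=0.348, ωT=1.002136, cosh=1.545594, sinh=1.178499; start (x,ẋ)=(0.016073, -0.340733) → end (x,ẋ)=(-0.452541, -2.574158)

x = -0.4525, ẋ = -2.5742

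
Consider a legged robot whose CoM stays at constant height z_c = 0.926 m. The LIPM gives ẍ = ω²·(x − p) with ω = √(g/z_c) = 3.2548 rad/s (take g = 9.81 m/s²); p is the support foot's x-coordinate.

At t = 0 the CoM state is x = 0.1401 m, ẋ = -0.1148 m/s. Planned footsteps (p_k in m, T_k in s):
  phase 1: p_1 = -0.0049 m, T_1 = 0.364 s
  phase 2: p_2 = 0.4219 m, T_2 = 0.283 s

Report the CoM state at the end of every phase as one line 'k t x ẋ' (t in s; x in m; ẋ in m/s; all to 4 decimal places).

phase 1: p=-0.0049, T=0.364, ωT=1.184747, cosh=1.787842, sinh=1.482018; start (x,ẋ)=(0.140100, -0.114800) → end (x,ẋ)=(0.202065, 0.494188)
phase 2: p=0.4219, T=0.283, ωT=0.921108, cosh=1.455075, sinh=1.056998; start (x,ẋ)=(0.202065, 0.494188) → end (x,ẋ)=(0.262511, -0.037221)

1 0.3640 0.2021 0.4942
2 0.6470 0.2625 -0.0372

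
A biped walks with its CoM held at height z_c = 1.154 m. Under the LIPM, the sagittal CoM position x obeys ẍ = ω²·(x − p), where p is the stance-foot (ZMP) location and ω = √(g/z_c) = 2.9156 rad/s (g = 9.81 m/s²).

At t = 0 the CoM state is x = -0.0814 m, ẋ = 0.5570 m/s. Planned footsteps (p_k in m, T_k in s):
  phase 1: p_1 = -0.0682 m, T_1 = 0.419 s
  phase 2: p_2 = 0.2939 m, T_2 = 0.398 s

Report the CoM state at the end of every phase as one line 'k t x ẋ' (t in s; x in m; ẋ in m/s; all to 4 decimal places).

1 0.4190 0.2034 0.9673
2 0.8170 0.6127 1.3153

phase 1: p=-0.0682, T=0.419, ωT=1.221636, cosh=1.843741, sinh=1.548994; start (x,ẋ)=(-0.081400, 0.557000) → end (x,ẋ)=(0.203384, 0.967349)
phase 2: p=0.2939, T=0.398, ωT=1.160409, cosh=1.752298, sinh=1.438940; start (x,ẋ)=(0.203384, 0.967349) → end (x,ẋ)=(0.612707, 1.315338)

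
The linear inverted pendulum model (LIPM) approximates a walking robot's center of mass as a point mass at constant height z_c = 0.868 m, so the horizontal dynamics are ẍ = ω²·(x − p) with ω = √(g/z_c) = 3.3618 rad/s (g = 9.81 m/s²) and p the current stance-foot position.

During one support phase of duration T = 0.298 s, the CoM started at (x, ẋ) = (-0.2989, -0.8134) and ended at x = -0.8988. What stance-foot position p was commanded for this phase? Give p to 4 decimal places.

ωT = 3.3618·0.298 = 1.001816; cosh(ωT) = 1.545218, sinh(ωT) = 1.178006
x(T) = p + (x₀−p)·cosh(ωT) + (ẋ₀/ω)·sinh(ωT) ⇒ p·(1 − cosh) = x(T) − x₀·cosh − (ẋ₀/ω)·sinh
numerator   = -0.8988 − (-0.2989)·1.545218 − (-0.8134/3.3618)·1.178006 = -0.151911
denominator = 1 − 1.545218 = -0.545218
p = -0.151911 / -0.545218 = 0.2786

p = 0.2786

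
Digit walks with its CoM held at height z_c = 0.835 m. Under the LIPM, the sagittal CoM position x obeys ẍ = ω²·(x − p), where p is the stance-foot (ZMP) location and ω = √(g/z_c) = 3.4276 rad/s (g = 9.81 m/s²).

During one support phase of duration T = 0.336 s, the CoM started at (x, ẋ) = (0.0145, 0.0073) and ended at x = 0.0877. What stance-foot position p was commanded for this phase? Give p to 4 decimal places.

p = -0.0803

ωT = 3.4276·0.336 = 1.151674; cosh(ωT) = 1.739795, sinh(ωT) = 1.423688
x(T) = p + (x₀−p)·cosh(ωT) + (ẋ₀/ω)·sinh(ωT) ⇒ p·(1 − cosh) = x(T) − x₀·cosh − (ẋ₀/ω)·sinh
numerator   = 0.0877 − (0.0145)·1.739795 − (0.0073/3.4276)·1.423688 = 0.059441
denominator = 1 − 1.739795 = -0.739795
p = 0.059441 / -0.739795 = -0.0803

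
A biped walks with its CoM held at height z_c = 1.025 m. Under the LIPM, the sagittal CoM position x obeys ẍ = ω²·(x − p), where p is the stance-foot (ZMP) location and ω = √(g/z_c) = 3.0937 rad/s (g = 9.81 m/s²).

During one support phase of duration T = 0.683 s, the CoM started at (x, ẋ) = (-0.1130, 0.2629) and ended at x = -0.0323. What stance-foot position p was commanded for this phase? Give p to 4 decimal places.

p = -0.0299

ωT = 3.0937·0.683 = 2.112997; cosh(ωT) = 4.196937, sinh(ωT) = 4.076062
x(T) = p + (x₀−p)·cosh(ωT) + (ẋ₀/ω)·sinh(ωT) ⇒ p·(1 − cosh) = x(T) − x₀·cosh − (ẋ₀/ω)·sinh
numerator   = -0.0323 − (-0.1130)·4.196937 − (0.2629/3.0937)·4.076062 = 0.095574
denominator = 1 − 4.196937 = -3.196937
p = 0.095574 / -3.196937 = -0.0299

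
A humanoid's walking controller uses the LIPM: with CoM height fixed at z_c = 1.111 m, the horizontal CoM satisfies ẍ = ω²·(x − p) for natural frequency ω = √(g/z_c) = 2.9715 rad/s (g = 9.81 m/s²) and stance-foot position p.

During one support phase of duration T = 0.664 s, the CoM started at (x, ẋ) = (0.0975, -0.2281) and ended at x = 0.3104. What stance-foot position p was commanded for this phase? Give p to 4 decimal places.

ωT = 2.9715·0.664 = 1.973076; cosh(ωT) = 3.665898, sinh(ωT) = 3.526869
x(T) = p + (x₀−p)·cosh(ωT) + (ẋ₀/ω)·sinh(ωT) ⇒ p·(1 − cosh) = x(T) − x₀·cosh − (ẋ₀/ω)·sinh
numerator   = 0.3104 − (0.0975)·3.665898 − (-0.2281/2.9715)·3.526869 = 0.223707
denominator = 1 − 3.665898 = -2.665898
p = 0.223707 / -2.665898 = -0.0839

p = -0.0839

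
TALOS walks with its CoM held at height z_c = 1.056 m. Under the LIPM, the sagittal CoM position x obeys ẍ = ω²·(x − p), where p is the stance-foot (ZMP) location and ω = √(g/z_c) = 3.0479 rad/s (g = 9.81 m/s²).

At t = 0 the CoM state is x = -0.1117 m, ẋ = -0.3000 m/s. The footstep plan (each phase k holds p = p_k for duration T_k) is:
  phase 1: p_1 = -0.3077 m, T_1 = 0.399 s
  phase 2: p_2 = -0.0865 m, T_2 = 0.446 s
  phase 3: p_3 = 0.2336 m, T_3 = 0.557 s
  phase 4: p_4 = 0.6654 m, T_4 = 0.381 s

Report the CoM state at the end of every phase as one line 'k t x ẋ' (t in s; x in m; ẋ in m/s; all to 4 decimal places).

1 0.3990 -0.0995 0.3687
2 0.8450 0.1066 0.6933
3 1.4020 0.4755 0.9350
4 1.7830 0.7743 0.8058

phase 1: p=-0.3077, T=0.399, ωT=1.216112, cosh=1.835212, sinh=1.538832; start (x,ẋ)=(-0.111700, -0.300000) → end (x,ẋ)=(-0.099463, 0.368717)
phase 2: p=-0.0865, T=0.446, ωT=1.359363, cosh=2.075269, sinh=1.818445; start (x,ẋ)=(-0.099463, 0.368717) → end (x,ẋ)=(0.106582, 0.693339)
phase 3: p=0.2336, T=0.557, ωT=1.697680, cosh=2.822186, sinh=2.639078; start (x,ẋ)=(0.106582, 0.693339) → end (x,ẋ)=(0.475472, 0.935046)
phase 4: p=0.6654, T=0.381, ωT=1.161250, cosh=1.753509, sinh=1.440414; start (x,ẋ)=(0.475472, 0.935046) → end (x,ẋ)=(0.774256, 0.805783)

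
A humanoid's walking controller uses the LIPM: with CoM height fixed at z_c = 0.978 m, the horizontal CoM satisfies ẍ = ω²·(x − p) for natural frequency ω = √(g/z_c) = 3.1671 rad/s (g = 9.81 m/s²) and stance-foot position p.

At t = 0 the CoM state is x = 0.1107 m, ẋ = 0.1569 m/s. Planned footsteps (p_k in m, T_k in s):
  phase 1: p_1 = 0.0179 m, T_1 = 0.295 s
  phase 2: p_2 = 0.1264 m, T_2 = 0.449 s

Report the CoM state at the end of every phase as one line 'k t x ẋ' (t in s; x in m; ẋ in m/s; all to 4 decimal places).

1 0.2950 0.2076 0.5468
2 0.7440 0.6415 1.7012

phase 1: p=0.0179, T=0.295, ωT=0.934294, cosh=1.469140, sinh=1.076277; start (x,ẋ)=(0.110700, 0.156900) → end (x,ẋ)=(0.207556, 0.546833)
phase 2: p=0.1264, T=0.449, ωT=1.422028, cosh=2.193371, sinh=1.952147; start (x,ẋ)=(0.207556, 0.546833) → end (x,ẋ)=(0.641463, 1.701165)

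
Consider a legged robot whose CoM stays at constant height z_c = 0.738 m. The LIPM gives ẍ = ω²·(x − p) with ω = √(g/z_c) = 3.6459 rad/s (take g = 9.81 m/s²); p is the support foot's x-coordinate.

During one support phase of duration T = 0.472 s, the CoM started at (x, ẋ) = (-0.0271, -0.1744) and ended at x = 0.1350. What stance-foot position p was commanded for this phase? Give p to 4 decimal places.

ωT = 3.6459·0.472 = 1.720865; cosh(ωT) = 2.884136, sinh(ωT) = 2.705224
x(T) = p + (x₀−p)·cosh(ωT) + (ẋ₀/ω)·sinh(ωT) ⇒ p·(1 − cosh) = x(T) − x₀·cosh − (ẋ₀/ω)·sinh
numerator   = 0.1350 − (-0.0271)·2.884136 − (-0.1744/3.6459)·2.705224 = 0.342563
denominator = 1 − 2.884136 = -1.884136
p = 0.342563 / -1.884136 = -0.1818

p = -0.1818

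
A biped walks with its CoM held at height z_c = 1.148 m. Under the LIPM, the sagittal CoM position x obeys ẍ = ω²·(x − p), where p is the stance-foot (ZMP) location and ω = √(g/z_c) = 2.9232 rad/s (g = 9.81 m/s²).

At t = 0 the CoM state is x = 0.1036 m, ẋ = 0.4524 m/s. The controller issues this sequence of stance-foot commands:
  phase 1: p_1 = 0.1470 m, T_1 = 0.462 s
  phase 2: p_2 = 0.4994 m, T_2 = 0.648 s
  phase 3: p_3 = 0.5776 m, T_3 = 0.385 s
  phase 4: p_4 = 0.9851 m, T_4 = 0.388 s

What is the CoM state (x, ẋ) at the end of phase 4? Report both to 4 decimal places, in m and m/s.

phase 1: p=0.1470, T=0.462, ωT=1.350518, cosh=2.059266, sinh=1.800160; start (x,ẋ)=(0.103600, 0.452400) → end (x,ẋ)=(0.336224, 0.703231)
phase 2: p=0.4994, T=0.648, ωT=1.894234, cosh=3.398943, sinh=3.248509; start (x,ẋ)=(0.336224, 0.703231) → end (x,ẋ)=(0.726265, 0.840717)
phase 3: p=0.5776, T=0.385, ωT=1.125432, cosh=1.703030, sinh=1.378518; start (x,ẋ)=(0.726265, 0.840717) → end (x,ẋ)=(1.227244, 2.030838)
phase 4: p=0.9851, T=0.388, ωT=1.134202, cosh=1.715185, sinh=1.393506; start (x,ẋ)=(1.227244, 2.030838) → end (x,ẋ)=(2.368534, 4.469636)

x = 2.3685, ẋ = 4.4696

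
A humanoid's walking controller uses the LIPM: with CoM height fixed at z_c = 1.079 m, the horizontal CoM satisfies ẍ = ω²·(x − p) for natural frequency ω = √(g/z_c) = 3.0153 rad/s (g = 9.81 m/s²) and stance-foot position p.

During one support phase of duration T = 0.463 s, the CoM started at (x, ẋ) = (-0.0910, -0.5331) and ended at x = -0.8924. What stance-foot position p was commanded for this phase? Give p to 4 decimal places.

p = 0.3167

ωT = 3.0153·0.463 = 1.396084; cosh(ωT) = 2.143458, sinh(ωT) = 1.895893
x(T) = p + (x₀−p)·cosh(ωT) + (ẋ₀/ω)·sinh(ωT) ⇒ p·(1 − cosh) = x(T) − x₀·cosh − (ẋ₀/ω)·sinh
numerator   = -0.8924 − (-0.0910)·2.143458 − (-0.5331/3.0153)·1.895893 = -0.362155
denominator = 1 − 2.143458 = -1.143458
p = -0.362155 / -1.143458 = 0.3167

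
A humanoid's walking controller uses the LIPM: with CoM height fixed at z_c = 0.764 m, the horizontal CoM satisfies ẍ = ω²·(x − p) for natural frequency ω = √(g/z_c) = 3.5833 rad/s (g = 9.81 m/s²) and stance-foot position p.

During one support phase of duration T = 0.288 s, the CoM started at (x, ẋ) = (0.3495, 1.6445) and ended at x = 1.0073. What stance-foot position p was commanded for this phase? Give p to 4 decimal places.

ωT = 3.5833·0.288 = 1.031990; cosh(ωT) = 1.581472, sinh(ωT) = 1.225175
x(T) = p + (x₀−p)·cosh(ωT) + (ẋ₀/ω)·sinh(ωT) ⇒ p·(1 − cosh) = x(T) − x₀·cosh − (ẋ₀/ω)·sinh
numerator   = 1.0073 − (0.3495)·1.581472 − (1.6445/3.5833)·1.225175 = -0.107699
denominator = 1 − 1.581472 = -0.581472
p = -0.107699 / -0.581472 = 0.1852

p = 0.1852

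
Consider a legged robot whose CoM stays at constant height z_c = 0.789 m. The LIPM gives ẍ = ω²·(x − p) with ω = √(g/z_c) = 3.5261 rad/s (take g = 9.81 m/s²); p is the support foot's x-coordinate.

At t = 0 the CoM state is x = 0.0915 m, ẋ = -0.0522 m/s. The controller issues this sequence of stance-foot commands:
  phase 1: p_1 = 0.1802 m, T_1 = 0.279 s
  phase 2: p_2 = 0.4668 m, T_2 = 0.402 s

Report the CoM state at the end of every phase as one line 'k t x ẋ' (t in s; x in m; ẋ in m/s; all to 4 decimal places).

1 0.2790 0.0280 -0.4393
2 0.6810 -0.7338 -3.9651

phase 1: p=0.1802, T=0.279, ωT=0.983782, cosh=1.524223, sinh=1.150329; start (x,ẋ)=(0.091500, -0.052200) → end (x,ẋ)=(0.027972, -0.439347)
phase 2: p=0.4668, T=0.402, ωT=1.417492, cosh=2.184540, sinh=1.942219; start (x,ẋ)=(0.027972, -0.439347) → end (x,ẋ)=(-0.733835, -3.965066)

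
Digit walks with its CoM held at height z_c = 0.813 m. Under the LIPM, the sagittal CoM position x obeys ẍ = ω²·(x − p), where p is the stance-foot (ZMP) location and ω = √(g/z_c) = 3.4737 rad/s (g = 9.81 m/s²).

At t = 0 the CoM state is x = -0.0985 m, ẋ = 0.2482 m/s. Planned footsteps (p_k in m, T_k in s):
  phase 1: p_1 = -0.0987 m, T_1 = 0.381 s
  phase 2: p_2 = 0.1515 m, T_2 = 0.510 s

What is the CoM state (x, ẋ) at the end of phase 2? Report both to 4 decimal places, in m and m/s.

phase 1: p=-0.0987, T=0.381, ωT=1.323480, cosh=2.011339, sinh=1.745131; start (x,ẋ)=(-0.098500, 0.248200) → end (x,ẋ)=(0.026394, 0.500427)
phase 2: p=0.1515, T=0.510, ωT=1.771587, cosh=3.025120, sinh=2.855057; start (x,ẋ)=(0.026394, 0.500427) → end (x,ẋ)=(0.184343, 0.273098)

x = 0.1843, ẋ = 0.2731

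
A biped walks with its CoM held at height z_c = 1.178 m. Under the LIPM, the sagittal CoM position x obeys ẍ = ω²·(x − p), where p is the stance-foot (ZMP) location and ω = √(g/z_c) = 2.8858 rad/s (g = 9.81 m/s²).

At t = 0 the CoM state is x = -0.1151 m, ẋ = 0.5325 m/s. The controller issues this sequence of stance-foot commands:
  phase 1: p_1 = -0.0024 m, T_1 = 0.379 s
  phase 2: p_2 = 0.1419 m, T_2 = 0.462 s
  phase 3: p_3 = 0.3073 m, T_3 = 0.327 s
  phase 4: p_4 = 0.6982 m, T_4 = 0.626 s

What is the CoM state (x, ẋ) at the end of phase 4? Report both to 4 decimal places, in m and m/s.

phase 1: p=-0.0024, T=0.379, ωT=1.093718, cosh=1.660161, sinh=1.325192; start (x,ẋ)=(-0.115100, 0.532500) → end (x,ẋ)=(0.055030, 0.453044)
phase 2: p=0.1419, T=0.462, ωT=1.333240, cosh=2.028467, sinh=1.764845; start (x,ẋ)=(0.055030, 0.453044) → end (x,ẋ)=(0.242751, 0.476556)
phase 3: p=0.3073, T=0.327, ωT=0.943657, cosh=1.479281, sinh=1.090079; start (x,ẋ)=(0.242751, 0.476556) → end (x,ẋ)=(0.391828, 0.501907)
phase 4: p=0.6982, T=0.626, ωT=1.806511, cosh=3.126695, sinh=2.962469; start (x,ẋ)=(0.391828, 0.501907) → end (x,ẋ)=(0.255510, -1.049891)

x = 0.2555, ẋ = -1.0499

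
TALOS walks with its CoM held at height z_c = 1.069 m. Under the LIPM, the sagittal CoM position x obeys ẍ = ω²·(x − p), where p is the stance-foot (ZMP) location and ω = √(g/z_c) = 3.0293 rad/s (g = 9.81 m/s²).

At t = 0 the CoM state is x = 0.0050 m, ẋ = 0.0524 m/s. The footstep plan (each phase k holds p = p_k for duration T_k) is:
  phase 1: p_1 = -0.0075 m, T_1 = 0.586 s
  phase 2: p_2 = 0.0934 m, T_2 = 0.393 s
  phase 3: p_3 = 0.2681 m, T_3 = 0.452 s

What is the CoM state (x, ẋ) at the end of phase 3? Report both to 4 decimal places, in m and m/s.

x = 0.3831, ẋ = 0.5067

phase 1: p=-0.0075, T=0.586, ωT=1.775170, cosh=3.035369, sinh=2.865914; start (x,ẋ)=(0.005000, 0.052400) → end (x,ẋ)=(0.080016, 0.267575)
phase 2: p=0.0934, T=0.393, ωT=1.190515, cosh=1.796419, sinh=1.492355; start (x,ẋ)=(0.080016, 0.267575) → end (x,ẋ)=(0.201175, 0.420170)
phase 3: p=0.2681, T=0.452, ωT=1.369244, cosh=2.093337, sinh=1.839038; start (x,ẋ)=(0.201175, 0.420170) → end (x,ẋ)=(0.383081, 0.506716)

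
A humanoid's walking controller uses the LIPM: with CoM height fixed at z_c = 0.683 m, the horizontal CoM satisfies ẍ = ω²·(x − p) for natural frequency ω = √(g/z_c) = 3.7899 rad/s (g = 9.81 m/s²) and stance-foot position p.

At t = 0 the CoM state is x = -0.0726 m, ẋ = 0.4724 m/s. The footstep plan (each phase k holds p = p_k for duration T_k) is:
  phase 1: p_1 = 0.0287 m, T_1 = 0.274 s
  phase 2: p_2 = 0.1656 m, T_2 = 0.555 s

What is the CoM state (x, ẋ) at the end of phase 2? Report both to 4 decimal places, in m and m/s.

phase 1: p=0.0287, T=0.274, ωT=1.038433, cosh=1.589398, sinh=1.235388; start (x,ẋ)=(-0.072600, 0.472400) → end (x,ẋ)=(0.021682, 0.276545)
phase 2: p=0.1656, T=0.555, ωT=2.103395, cosh=4.157989, sinh=4.035948; start (x,ẋ)=(0.021682, 0.276545) → end (x,ẋ)=(-0.138312, -1.051482)

x = -0.1383, ẋ = -1.0515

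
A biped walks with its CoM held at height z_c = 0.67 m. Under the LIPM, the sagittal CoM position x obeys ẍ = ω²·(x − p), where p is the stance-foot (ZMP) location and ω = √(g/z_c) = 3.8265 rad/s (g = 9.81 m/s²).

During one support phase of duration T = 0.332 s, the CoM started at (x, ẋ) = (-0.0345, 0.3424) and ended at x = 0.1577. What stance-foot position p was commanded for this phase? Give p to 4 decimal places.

ωT = 3.8265·0.332 = 1.270398; cosh(ωT) = 1.921495, sinh(ωT) = 1.640775
x(T) = p + (x₀−p)·cosh(ωT) + (ẋ₀/ω)·sinh(ωT) ⇒ p·(1 − cosh) = x(T) − x₀·cosh − (ẋ₀/ω)·sinh
numerator   = 0.1577 − (-0.0345)·1.921495 − (0.3424/3.8265)·1.640775 = 0.077173
denominator = 1 − 1.921495 = -0.921495
p = 0.077173 / -0.921495 = -0.0837

p = -0.0837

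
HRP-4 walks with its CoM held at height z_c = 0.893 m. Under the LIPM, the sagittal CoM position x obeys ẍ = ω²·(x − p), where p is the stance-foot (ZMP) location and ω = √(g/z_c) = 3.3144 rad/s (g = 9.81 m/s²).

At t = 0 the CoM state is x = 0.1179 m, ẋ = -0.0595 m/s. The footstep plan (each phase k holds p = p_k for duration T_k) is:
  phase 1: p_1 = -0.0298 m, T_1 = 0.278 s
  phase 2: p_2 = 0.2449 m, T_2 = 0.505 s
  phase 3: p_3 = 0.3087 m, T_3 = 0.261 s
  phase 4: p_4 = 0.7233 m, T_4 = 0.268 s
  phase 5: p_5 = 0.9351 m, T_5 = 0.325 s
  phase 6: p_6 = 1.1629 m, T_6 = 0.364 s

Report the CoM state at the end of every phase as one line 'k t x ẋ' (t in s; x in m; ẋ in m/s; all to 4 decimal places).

1 0.2780 0.1662 0.4311
2 0.7830 0.3622 0.5185
3 1.0440 0.5363 0.8981
4 1.3120 0.7312 0.6505
5 1.6370 0.8557 0.1887
6 2.0010 0.6903 -1.2051

phase 1: p=-0.0298, T=0.278, ωT=0.921403, cosh=1.455387, sinh=1.057427; start (x,ẋ)=(0.117900, -0.059500) → end (x,ẋ)=(0.166178, 0.431054)
phase 2: p=0.2449, T=0.505, ωT=1.673772, cosh=2.759891, sinh=2.572352; start (x,ẋ)=(0.166178, 0.431054) → end (x,ẋ)=(0.362182, 0.518491)
phase 3: p=0.3087, T=0.261, ωT=0.865058, cosh=1.398086, sinh=0.977059; start (x,ẋ)=(0.362182, 0.518491) → end (x,ẋ)=(0.536320, 0.898090)
phase 4: p=0.7233, T=0.268, ωT=0.888259, cosh=1.421133, sinh=1.009762; start (x,ẋ)=(0.536320, 0.898090) → end (x,ẋ)=(0.731188, 0.650530)
phase 5: p=0.9351, T=0.325, ωT=1.077180, cosh=1.638471, sinh=1.297916; start (x,ẋ)=(0.731188, 0.650530) → end (x,ẋ)=(0.855743, 0.188681)
phase 6: p=1.1629, T=0.364, ωT=1.206442, cosh=1.820417, sinh=1.521156; start (x,ẋ)=(0.855743, 0.188681) → end (x,ẋ)=(0.690342, -1.205123)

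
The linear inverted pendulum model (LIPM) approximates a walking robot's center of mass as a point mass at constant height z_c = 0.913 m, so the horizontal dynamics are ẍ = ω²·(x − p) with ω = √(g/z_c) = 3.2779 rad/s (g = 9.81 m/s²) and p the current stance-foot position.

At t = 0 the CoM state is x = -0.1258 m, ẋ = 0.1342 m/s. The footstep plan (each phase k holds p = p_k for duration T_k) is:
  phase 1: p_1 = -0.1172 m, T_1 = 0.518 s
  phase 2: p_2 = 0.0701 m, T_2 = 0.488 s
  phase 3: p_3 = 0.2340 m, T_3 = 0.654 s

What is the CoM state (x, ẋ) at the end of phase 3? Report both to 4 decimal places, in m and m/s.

phase 1: p=-0.1172, T=0.518, ωT=1.697952, cosh=2.822904, sinh=2.639846; start (x,ẋ)=(-0.125800, 0.134200) → end (x,ẋ)=(-0.033399, 0.304417)
phase 2: p=0.0701, T=0.488, ωT=1.599615, cosh=2.576551, sinh=2.374576; start (x,ẋ)=(-0.033399, 0.304417) → end (x,ẋ)=(0.023954, -0.021256)
phase 3: p=0.2340, T=0.654, ωT=2.143747, cosh=4.324278, sinh=4.207063; start (x,ẋ)=(0.023954, -0.021256) → end (x,ẋ)=(-0.701579, -2.988523)

x = -0.7016, ẋ = -2.9885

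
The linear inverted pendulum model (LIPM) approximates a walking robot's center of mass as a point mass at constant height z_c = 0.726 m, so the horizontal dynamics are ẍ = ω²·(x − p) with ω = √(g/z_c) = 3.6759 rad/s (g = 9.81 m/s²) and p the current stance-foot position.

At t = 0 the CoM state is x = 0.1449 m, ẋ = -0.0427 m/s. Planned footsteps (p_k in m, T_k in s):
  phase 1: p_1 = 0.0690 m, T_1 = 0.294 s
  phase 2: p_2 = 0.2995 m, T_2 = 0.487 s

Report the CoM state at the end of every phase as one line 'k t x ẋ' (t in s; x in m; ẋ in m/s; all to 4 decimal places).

phase 1: p=0.0690, T=0.294, ωT=1.080715, cosh=1.643069, sinh=1.303716; start (x,ẋ)=(0.144900, -0.042700) → end (x,ẋ)=(0.178565, 0.293579)
phase 2: p=0.2995, T=0.487, ωT=1.790163, cosh=3.078682, sinh=2.911749; start (x,ẋ)=(0.178565, 0.293579) → end (x,ẋ)=(0.159728, -0.390571)

1 0.2940 0.1786 0.2936
2 0.7810 0.1597 -0.3906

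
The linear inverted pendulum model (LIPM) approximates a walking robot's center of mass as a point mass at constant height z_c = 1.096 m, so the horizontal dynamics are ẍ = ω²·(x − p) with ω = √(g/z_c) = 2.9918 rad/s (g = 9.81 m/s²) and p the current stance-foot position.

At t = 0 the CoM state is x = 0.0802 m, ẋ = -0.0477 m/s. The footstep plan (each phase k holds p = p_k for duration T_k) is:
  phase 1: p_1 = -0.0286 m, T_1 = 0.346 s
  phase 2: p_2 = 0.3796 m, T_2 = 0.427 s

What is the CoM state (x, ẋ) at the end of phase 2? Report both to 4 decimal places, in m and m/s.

x = 0.0656, ẋ = -0.6359

phase 1: p=-0.0286, T=0.346, ωT=1.035163, cosh=1.585367, sinh=1.230198; start (x,ẋ)=(0.080200, -0.047700) → end (x,ẋ)=(0.124274, 0.324817)
phase 2: p=0.3796, T=0.427, ωT=1.277499, cosh=1.933194, sinh=1.654460; start (x,ẋ)=(0.124274, 0.324817) → end (x,ẋ)=(0.065629, -0.635881)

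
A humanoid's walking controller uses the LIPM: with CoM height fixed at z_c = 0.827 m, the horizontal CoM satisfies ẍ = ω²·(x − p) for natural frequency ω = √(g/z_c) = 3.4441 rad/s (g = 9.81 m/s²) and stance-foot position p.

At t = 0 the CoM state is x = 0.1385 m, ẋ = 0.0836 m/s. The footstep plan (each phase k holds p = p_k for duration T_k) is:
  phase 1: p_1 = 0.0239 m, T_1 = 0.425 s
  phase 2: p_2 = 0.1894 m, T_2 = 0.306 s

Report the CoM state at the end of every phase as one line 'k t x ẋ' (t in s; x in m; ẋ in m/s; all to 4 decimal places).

phase 1: p=0.0239, T=0.425, ωT=1.463742, cosh=2.276737, sinh=2.045368; start (x,ẋ)=(0.138500, 0.083600) → end (x,ẋ)=(0.334462, 0.997629)
phase 2: p=0.1894, T=0.306, ωT=1.053895, cosh=1.608690, sinh=1.260112; start (x,ẋ)=(0.334462, 0.997629) → end (x,ẋ)=(0.787768, 2.234439)

1 0.4250 0.3345 0.9976
2 0.7310 0.7878 2.2344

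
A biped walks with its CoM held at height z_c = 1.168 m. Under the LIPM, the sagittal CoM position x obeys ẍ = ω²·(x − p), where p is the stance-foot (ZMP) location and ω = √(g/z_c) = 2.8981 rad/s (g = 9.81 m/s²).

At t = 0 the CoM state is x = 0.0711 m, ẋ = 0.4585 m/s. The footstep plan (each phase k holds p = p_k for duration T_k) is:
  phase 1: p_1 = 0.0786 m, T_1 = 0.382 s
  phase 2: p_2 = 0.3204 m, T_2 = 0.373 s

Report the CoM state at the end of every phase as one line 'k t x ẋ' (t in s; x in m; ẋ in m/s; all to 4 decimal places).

phase 1: p=0.0786, T=0.382, ωT=1.107074, cosh=1.678009, sinh=1.347484; start (x,ẋ)=(0.071100, 0.458500) → end (x,ẋ)=(0.279197, 0.740079)
phase 2: p=0.3204, T=0.373, ωT=1.080991, cosh=1.643430, sinh=1.304171; start (x,ẋ)=(0.279197, 0.740079) → end (x,ẋ)=(0.585727, 1.060534)

1 0.3820 0.2792 0.7401
2 0.7550 0.5857 1.0605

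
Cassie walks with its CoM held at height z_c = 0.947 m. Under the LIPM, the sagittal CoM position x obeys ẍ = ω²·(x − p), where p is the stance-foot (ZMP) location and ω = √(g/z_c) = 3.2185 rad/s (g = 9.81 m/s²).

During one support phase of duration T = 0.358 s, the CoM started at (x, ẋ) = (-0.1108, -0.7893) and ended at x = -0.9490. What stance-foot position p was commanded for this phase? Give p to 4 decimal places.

p = 0.5493

ωT = 3.2185·0.358 = 1.152223; cosh(ωT) = 1.740578, sinh(ωT) = 1.424644
x(T) = p + (x₀−p)·cosh(ωT) + (ẋ₀/ω)·sinh(ωT) ⇒ p·(1 − cosh) = x(T) − x₀·cosh − (ẋ₀/ω)·sinh
numerator   = -0.9490 − (-0.1108)·1.740578 − (-0.7893/3.2185)·1.424644 = -0.406767
denominator = 1 − 1.740578 = -0.740578
p = -0.406767 / -0.740578 = 0.5493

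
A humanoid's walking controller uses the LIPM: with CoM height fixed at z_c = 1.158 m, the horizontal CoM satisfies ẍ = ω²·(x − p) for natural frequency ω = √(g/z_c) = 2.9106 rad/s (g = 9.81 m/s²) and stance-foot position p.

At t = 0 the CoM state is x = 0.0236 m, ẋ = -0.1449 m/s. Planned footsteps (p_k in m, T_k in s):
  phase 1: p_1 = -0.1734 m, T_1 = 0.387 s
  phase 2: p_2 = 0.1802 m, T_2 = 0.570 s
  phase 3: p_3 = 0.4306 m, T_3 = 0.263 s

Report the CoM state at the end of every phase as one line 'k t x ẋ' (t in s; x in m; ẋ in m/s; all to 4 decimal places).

phase 1: p=-0.1734, T=0.387, ωT=1.126402, cosh=1.704368, sinh=1.380171; start (x,ẋ)=(0.023600, -0.144900) → end (x,ẋ)=(0.093651, 0.544411)
phase 2: p=0.1802, T=0.570, ωT=1.659042, cosh=2.722298, sinh=2.531977; start (x,ẋ)=(0.093651, 0.544411) → end (x,ẋ)=(0.418179, 0.844217)
phase 3: p=0.4306, T=0.263, ωT=0.765488, cosh=1.307575, sinh=0.842468; start (x,ẋ)=(0.418179, 0.844217) → end (x,ẋ)=(0.658715, 1.073419)

1 0.3870 0.0937 0.5444
2 0.9570 0.4182 0.8442
3 1.2200 0.6587 1.0734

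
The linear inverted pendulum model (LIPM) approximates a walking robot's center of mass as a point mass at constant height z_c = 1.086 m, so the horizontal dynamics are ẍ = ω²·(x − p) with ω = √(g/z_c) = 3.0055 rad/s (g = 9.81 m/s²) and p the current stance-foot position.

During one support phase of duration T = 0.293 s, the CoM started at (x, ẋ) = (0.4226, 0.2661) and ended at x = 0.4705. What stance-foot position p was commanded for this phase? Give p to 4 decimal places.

ωT = 3.0055·0.293 = 0.880611; cosh(ωT) = 1.413452, sinh(ωT) = 0.998923
x(T) = p + (x₀−p)·cosh(ωT) + (ẋ₀/ω)·sinh(ωT) ⇒ p·(1 − cosh) = x(T) − x₀·cosh − (ẋ₀/ω)·sinh
numerator   = 0.4705 − (0.4226)·1.413452 − (0.2661/3.0055)·0.998923 = -0.215267
denominator = 1 − 1.413452 = -0.413452
p = -0.215267 / -0.413452 = 0.5207

p = 0.5207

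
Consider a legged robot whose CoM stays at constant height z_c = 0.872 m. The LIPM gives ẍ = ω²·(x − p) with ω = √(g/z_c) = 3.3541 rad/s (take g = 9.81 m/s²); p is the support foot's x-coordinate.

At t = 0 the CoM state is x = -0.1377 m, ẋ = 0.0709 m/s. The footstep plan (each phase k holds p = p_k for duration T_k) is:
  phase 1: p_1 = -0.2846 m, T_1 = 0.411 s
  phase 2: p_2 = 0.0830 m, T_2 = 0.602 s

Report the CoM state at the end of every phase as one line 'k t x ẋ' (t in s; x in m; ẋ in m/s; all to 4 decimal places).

1 0.4110 0.0647 1.0654
2 1.0130 1.1881 3.8562

phase 1: p=-0.2846, T=0.411, ωT=1.378535, cosh=2.110515, sinh=1.858568; start (x,ẋ)=(-0.137700, 0.070900) → end (x,ẋ)=(0.064722, 1.065384)
phase 2: p=0.0830, T=0.602, ωT=2.019168, cosh=3.832412, sinh=3.699646; start (x,ẋ)=(0.064722, 1.065384) → end (x,ẋ)=(1.188092, 3.856175)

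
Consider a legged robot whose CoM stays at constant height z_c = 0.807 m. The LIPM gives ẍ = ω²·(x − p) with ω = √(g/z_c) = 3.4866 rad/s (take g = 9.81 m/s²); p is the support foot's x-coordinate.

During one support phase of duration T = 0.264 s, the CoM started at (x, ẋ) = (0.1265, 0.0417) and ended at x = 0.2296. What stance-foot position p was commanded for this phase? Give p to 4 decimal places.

ωT = 3.4866·0.264 = 0.920462; cosh(ωT) = 1.454393, sinh(ωT) = 1.056058
x(T) = p + (x₀−p)·cosh(ωT) + (ẋ₀/ω)·sinh(ωT) ⇒ p·(1 − cosh) = x(T) − x₀·cosh − (ẋ₀/ω)·sinh
numerator   = 0.2296 − (0.1265)·1.454393 − (0.0417/3.4866)·1.056058 = 0.032989
denominator = 1 − 1.454393 = -0.454393
p = 0.032989 / -0.454393 = -0.0726

p = -0.0726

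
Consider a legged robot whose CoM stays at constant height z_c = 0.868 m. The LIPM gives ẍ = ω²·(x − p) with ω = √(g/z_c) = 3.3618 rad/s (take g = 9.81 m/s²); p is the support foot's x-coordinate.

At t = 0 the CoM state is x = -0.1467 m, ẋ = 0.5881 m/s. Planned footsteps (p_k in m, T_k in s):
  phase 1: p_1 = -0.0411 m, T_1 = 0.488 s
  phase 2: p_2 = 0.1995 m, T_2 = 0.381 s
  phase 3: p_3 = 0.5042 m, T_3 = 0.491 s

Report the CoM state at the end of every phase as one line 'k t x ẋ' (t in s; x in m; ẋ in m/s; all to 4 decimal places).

1 0.4880 0.1105 0.6926
2 0.8690 0.3692 0.8459
3 1.3600 0.7709 1.1459

phase 1: p=-0.0411, T=0.488, ωT=1.640558, cosh=2.675960, sinh=2.482089; start (x,ẋ)=(-0.146700, 0.588100) → end (x,ẋ)=(0.110525, 0.692576)
phase 2: p=0.1995, T=0.381, ωT=1.280846, cosh=1.938743, sinh=1.660940; start (x,ẋ)=(0.110525, 0.692576) → end (x,ẋ)=(0.369177, 0.845914)
phase 3: p=0.5042, T=0.491, ωT=1.650644, cosh=2.701130, sinh=2.509203; start (x,ẋ)=(0.369177, 0.845914) → end (x,ẋ)=(0.770864, 1.145945)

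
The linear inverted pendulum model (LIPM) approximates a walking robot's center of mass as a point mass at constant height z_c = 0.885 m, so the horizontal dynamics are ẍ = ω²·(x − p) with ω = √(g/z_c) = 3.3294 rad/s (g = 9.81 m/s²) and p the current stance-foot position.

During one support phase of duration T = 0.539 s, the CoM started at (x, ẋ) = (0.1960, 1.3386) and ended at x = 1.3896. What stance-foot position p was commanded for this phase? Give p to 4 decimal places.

p = 0.1876

ωT = 3.3294·0.539 = 1.794547; cosh(ωT) = 3.091474, sinh(ωT) = 2.925272
x(T) = p + (x₀−p)·cosh(ωT) + (ẋ₀/ω)·sinh(ωT) ⇒ p·(1 − cosh) = x(T) − x₀·cosh − (ẋ₀/ω)·sinh
numerator   = 1.3896 − (0.1960)·3.091474 − (1.3386/3.3294)·2.925272 = -0.392447
denominator = 1 − 3.091474 = -2.091474
p = -0.392447 / -2.091474 = 0.1876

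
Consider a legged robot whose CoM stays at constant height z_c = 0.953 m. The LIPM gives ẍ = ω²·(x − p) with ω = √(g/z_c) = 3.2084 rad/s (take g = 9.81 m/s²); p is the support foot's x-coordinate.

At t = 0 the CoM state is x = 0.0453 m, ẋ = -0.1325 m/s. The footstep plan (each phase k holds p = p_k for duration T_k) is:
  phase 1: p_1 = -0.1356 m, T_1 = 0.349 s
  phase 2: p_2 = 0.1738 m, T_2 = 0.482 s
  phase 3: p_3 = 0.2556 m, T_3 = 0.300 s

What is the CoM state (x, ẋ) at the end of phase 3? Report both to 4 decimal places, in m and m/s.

x = 0.8506, ẋ = 2.0711

phase 1: p=-0.1356, T=0.349, ωT=1.119732, cosh=1.695200, sinh=1.368832; start (x,ẋ)=(0.045300, -0.132500) → end (x,ẋ)=(0.114532, 0.569856)
phase 2: p=0.1738, T=0.482, ωT=1.546449, cosh=2.453886, sinh=2.240883; start (x,ẋ)=(0.114532, 0.569856) → end (x,ẋ)=(0.426374, 0.972243)
phase 3: p=0.2556, T=0.300, ωT=0.962520, cosh=1.500108, sinh=1.118179; start (x,ẋ)=(0.426374, 0.972243) → end (x,ẋ)=(0.850621, 2.071132)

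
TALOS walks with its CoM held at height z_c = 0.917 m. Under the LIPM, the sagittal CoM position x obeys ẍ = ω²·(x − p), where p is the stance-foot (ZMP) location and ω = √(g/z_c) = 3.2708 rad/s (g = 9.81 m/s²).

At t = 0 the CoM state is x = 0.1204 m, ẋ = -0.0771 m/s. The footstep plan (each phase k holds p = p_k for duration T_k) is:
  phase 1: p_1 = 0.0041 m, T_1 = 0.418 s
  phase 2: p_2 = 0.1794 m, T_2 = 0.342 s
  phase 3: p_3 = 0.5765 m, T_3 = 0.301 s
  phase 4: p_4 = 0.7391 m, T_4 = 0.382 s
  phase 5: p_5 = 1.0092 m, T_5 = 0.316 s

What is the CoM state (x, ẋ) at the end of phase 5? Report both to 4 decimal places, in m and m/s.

x = 2.1312, ẋ = 4.0935

phase 1: p=0.0041, T=0.418, ωT=1.367194, cosh=2.089573, sinh=1.834752; start (x,ẋ)=(0.120400, -0.077100) → end (x,ẋ)=(0.203868, 0.536823)
phase 2: p=0.1794, T=0.342, ωT=1.118614, cosh=1.693670, sinh=1.366938; start (x,ẋ)=(0.203868, 0.536823) → end (x,ẋ)=(0.445191, 1.018597)
phase 3: p=0.5765, T=0.301, ωT=0.984511, cosh=1.525062, sinh=1.151440; start (x,ẋ)=(0.445191, 1.018597) → end (x,ẋ)=(0.734828, 1.058897)
phase 4: p=0.7391, T=0.382, ωT=1.249446, cosh=1.887536, sinh=1.600872; start (x,ẋ)=(0.734828, 1.058897) → end (x,ẋ)=(1.249308, 1.976339)
phase 5: p=1.0092, T=0.316, ωT=1.033573, cosh=1.583413, sinh=1.227679; start (x,ẋ)=(1.249308, 1.976339) → end (x,ẋ)=(2.131199, 4.093510)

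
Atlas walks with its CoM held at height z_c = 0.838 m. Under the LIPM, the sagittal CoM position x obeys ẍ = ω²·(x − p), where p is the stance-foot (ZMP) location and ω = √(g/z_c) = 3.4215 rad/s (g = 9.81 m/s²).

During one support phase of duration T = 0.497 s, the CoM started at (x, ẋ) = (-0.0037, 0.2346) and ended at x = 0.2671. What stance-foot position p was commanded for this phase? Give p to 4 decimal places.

p = -0.0525

ωT = 3.4215·0.497 = 1.700486; cosh(ωT) = 2.829600, sinh(ωT) = 2.647005
x(T) = p + (x₀−p)·cosh(ωT) + (ẋ₀/ω)·sinh(ωT) ⇒ p·(1 − cosh) = x(T) − x₀·cosh − (ẋ₀/ω)·sinh
numerator   = 0.2671 − (-0.0037)·2.829600 − (0.2346/3.4215)·2.647005 = 0.096074
denominator = 1 − 2.829600 = -1.829600
p = 0.096074 / -1.829600 = -0.0525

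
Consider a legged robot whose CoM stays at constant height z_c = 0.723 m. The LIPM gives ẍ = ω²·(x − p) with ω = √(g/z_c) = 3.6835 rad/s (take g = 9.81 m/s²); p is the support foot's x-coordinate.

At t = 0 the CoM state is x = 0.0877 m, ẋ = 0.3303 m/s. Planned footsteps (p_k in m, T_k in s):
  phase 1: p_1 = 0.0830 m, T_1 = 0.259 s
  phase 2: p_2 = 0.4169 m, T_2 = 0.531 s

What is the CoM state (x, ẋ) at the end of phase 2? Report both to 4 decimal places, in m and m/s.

phase 1: p=0.0830, T=0.259, ωT=0.954026, cosh=1.490664, sinh=1.105478; start (x,ẋ)=(0.087700, 0.330300) → end (x,ẋ)=(0.189134, 0.511505)
phase 2: p=0.4169, T=0.531, ωT=1.955939, cosh=3.605992, sinh=3.464560; start (x,ẋ)=(0.189134, 0.511505) → end (x,ẋ)=(0.076682, -1.062194)

x = 0.0767, ẋ = -1.0622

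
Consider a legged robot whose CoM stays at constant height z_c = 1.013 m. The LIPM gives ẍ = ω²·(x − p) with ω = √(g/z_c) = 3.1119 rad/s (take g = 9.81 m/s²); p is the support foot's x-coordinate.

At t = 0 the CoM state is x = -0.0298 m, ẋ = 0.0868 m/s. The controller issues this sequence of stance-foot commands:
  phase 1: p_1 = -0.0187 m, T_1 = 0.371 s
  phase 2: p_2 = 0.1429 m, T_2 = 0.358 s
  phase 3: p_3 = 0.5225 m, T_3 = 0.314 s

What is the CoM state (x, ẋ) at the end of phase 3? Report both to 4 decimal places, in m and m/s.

phase 1: p=-0.0187, T=0.371, ωT=1.154515, cosh=1.743847, sinh=1.428637; start (x,ẋ)=(-0.029800, 0.086800) → end (x,ẋ)=(0.001792, 0.102018)
phase 2: p=0.1429, T=0.358, ωT=1.114060, cosh=1.687464, sinh=1.359240; start (x,ẋ)=(0.001792, 0.102018) → end (x,ẋ)=(-0.050654, -0.424709)
phase 3: p=0.5225, T=0.314, ωT=0.977137, cosh=1.516613, sinh=1.140225; start (x,ẋ)=(-0.050654, -0.424709) → end (x,ẋ)=(-0.502370, -2.677823)

x = -0.5024, ẋ = -2.6778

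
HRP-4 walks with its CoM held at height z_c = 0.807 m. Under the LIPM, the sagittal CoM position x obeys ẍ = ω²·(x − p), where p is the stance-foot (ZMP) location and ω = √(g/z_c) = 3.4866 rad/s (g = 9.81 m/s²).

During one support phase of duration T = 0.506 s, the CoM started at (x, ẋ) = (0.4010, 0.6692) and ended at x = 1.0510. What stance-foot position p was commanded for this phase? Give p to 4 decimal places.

ωT = 3.4866·0.506 = 1.764220; cosh(ωT) = 3.004168, sinh(ωT) = 2.832847
x(T) = p + (x₀−p)·cosh(ωT) + (ẋ₀/ω)·sinh(ωT) ⇒ p·(1 − cosh) = x(T) − x₀·cosh − (ẋ₀/ω)·sinh
numerator   = 1.0510 − (0.4010)·3.004168 − (0.6692/3.4866)·2.832847 = -0.697393
denominator = 1 − 3.004168 = -2.004168
p = -0.697393 / -2.004168 = 0.3480

p = 0.3480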